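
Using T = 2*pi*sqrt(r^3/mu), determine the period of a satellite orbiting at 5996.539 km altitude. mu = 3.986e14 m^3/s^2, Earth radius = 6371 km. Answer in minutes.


r = 12367.5390 km = 1.2367539e+07 m
T = 2*pi*sqrt(r^3/mu) = 2*pi*sqrt(1.8916896e+21 / 3.986e14)
T = 13687.8789 s = 228.1313 min

228.1313 minutes


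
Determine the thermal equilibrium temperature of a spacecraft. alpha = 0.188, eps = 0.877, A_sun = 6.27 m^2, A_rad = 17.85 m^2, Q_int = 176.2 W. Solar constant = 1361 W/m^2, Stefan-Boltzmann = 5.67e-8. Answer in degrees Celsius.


Numerator = alpha*S*A_sun + Q_int = 0.188*1361*6.27 + 176.2 = 1780.4924 W
Denominator = eps*sigma*A_rad = 0.877*5.67e-8*17.85 = 8.8760732e-07 W/K^4
T^4 = 2.005946e+09 K^4
T = 211.6313 K = -61.5187 C

-61.5187 degrees Celsius


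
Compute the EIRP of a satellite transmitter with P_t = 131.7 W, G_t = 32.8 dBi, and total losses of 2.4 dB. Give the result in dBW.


Pt = 131.7 W = 21.1959 dBW
EIRP = Pt_dBW + Gt - losses = 21.1959 + 32.8 - 2.4 = 51.5959 dBW

51.5959 dBW


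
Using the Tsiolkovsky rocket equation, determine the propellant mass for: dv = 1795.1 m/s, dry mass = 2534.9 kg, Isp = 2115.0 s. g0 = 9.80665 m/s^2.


ve = Isp * g0 = 2115.0 * 9.80665 = 20741.064750 m/s
mass ratio = exp(dv/ve) = exp(1795.1/20741.064750) = 1.09040383
m_prop = m_dry * (mr - 1) = 2534.9 * (1.09040383 - 1)
m_prop = 229.1647 kg

229.1647 kg


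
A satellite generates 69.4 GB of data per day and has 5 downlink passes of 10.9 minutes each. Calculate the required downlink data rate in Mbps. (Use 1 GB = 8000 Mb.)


total contact time = 5 * 10.9 * 60 = 3270.0000 s
data = 69.4 GB = 555200.0000 Mb
rate = 555200.0000 / 3270.0000 = 169.7859 Mbps

169.7859 Mbps


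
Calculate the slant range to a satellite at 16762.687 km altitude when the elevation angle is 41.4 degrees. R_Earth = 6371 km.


h = 16762.687 km, el = 41.4 deg
d = -R_E*sin(el) + sqrt((R_E*sin(el))^2 + 2*R_E*h + h^2)
d = -6371.0000*sin(0.7225663) + sqrt((6371.0000*0.6613119)^2 + 2*6371.0000*16762.687 + 16762.687^2)
d = 18421.4687 km

18421.4687 km


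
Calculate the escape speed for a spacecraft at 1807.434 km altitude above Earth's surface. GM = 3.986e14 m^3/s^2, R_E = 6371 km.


r = 6371.0 + 1807.434 = 8178.4340 km = 8.178434e+06 m
v_esc = sqrt(2*mu/r) = sqrt(2*3.986e14 / 8.178434e+06)
v_esc = 9872.9871 m/s = 9.8730 km/s

9.8730 km/s


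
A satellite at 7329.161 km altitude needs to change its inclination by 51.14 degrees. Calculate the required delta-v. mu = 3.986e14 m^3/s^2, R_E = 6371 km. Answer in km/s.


r = 13700.1610 km = 1.3700161e+07 m
V = sqrt(mu/r) = 5393.9363 m/s
di = 51.14 deg = 0.8925614 rad
dV = 2*V*sin(di/2) = 2*5393.9363*sin(0.4462807)
dV = 4656.1913 m/s = 4.6562 km/s

4.6562 km/s


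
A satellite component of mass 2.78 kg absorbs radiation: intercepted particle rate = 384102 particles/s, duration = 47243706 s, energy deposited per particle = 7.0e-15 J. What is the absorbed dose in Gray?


Total energy deposited = rate * time * E_per
  = 384102 * 47243706 * 7.0e-15 = 0.1270248 J
Dose = E_total / mass = 0.1270248 / 2.78
Dose = 0.04569238 Gy

0.0457 Gy


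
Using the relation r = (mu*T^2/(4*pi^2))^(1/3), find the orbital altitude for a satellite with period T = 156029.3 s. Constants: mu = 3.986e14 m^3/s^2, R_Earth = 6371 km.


T = 156029.3 s
r = (mu*T^2/(4*pi^2))^(1/3) = (3.986e14 * 156029.3^2 / (4*pi^2))^(1/3)
r = 6.2641665e+07 m = 62641.6650 km
alt = r - R_E = 62641.6650 - 6371 = 56270.6650 km

56270.6650 km


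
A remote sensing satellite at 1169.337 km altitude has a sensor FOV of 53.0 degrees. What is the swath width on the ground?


FOV = 53.0 deg = 0.9250245 rad
swath = 2 * alt * tan(FOV/2) = 2 * 1169.337 * tan(0.4625123)
swath = 2 * 1169.337 * 0.4985816
swath = 1166.0198 km

1166.0198 km


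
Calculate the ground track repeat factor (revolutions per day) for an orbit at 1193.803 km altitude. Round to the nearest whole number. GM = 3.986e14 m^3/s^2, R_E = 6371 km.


r = 7.564803e+06 m
T = 2*pi*sqrt(r^3/mu) = 6547.9847 s = 109.1331 min
revs/day = 1440 / 109.1331 = 13.1949
Rounded: 13 revolutions per day

13 revolutions per day


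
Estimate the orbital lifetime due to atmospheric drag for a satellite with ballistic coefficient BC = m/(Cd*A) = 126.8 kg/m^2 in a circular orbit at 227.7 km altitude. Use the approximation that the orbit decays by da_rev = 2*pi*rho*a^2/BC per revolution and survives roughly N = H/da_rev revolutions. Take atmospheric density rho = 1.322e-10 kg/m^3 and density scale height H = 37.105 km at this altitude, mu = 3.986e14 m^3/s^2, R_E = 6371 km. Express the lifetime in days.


a = R_E + alt = 6598.7000 km = 6.5987e+06 m
da_rev = 2*pi*rho*a^2/BC = 2*pi*1.322e-10*(6.5987e+06)^2/126.8 = 285.238956 m per revolution
N = H/da_rev = 37105.0000 m / 285.238956 m = 130.0839 revolutions
P = 2*pi*sqrt(a^3/mu) = 5334.5624 s
lifetime = N*P = 130.0839 * 5334.5624 = 693940.7562 s = 8.0317 days

8.0317 days


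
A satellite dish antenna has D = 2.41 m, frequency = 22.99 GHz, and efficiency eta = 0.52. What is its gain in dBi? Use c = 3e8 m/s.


lambda = c/f = 3e8 / 2.299e+10 = 0.01304915 m
G = eta*(pi*D/lambda)^2 = 0.52*(pi*2.41/0.01304915)^2
G = 175054.2291 (linear)
G = 10*log10(175054.2291) = 52.4317 dBi

52.4317 dBi


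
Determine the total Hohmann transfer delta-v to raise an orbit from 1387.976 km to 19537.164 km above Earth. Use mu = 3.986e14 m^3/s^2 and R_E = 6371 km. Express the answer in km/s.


r1 = 7758.9760 km = 7.758976e+06 m
r2 = 25908.1640 km = 2.5908164e+07 m
dv1 = sqrt(mu/r1)*(sqrt(2*r2/(r1+r2)) - 1) = 1724.4633 m/s
dv2 = sqrt(mu/r2)*(1 - sqrt(2*r1/(r1+r2))) = 1259.4274 m/s
total dv = |dv1| + |dv2| = 1724.4633 + 1259.4274 = 2983.8907 m/s = 2.9839 km/s

2.9839 km/s


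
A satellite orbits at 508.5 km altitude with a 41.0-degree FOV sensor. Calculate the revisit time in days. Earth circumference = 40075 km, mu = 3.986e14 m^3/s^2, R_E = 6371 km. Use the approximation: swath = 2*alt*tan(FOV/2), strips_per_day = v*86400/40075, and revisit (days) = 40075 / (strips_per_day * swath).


swath = 2*508.5*tan(0.3577925) = 380.2407 km
v = sqrt(mu/r) = 7611.8498 m/s = 7.6118 km/s
strips/day = v*86400/40075 = 7.6118*86400/40075 = 16.4108
coverage/day = strips * swath = 16.4108 * 380.2407 = 6240.0640 km
revisit = 40075 / 6240.0640 = 6.4222 days

6.4222 days


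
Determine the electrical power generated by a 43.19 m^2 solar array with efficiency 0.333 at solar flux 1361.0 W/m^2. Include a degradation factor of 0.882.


P = area * eta * S * degradation
P = 43.19 * 0.333 * 1361.0 * 0.882
P = 17264.5057 W

17264.5057 W


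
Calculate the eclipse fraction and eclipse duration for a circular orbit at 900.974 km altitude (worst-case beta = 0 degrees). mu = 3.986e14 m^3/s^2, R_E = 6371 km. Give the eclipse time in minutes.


r = 7271.9740 km
T = 102.8581 min
Eclipse fraction = arcsin(R_E/r)/pi = arcsin(6371.0000/7271.9740)/pi
= arcsin(0.8761032)/pi = 0.3398656
Eclipse duration = 0.3398656 * 102.8581 = 34.9579 min

34.9579 minutes


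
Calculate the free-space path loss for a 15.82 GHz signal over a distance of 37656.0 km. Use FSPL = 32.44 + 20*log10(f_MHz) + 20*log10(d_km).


f = 15.82 GHz = 15820.0000 MHz
d = 37656.0 km
FSPL = 32.44 + 20*log10(15820.0000) + 20*log10(37656.0)
FSPL = 32.44 + 83.9841 + 91.5167
FSPL = 207.9408 dB

207.9408 dB


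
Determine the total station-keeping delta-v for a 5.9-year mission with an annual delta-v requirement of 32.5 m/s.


dV = rate * years = 32.5 * 5.9
dV = 191.7500 m/s

191.7500 m/s


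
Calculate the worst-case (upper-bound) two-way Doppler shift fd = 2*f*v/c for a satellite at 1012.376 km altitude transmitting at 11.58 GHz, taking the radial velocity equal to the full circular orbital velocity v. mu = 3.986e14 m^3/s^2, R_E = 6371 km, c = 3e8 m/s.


r = 7.383376e+06 m
v = sqrt(mu/r) = 7347.5264 m/s (worst-case radial velocity)
f = 11.58 GHz = 1.158e+10 Hz
fd = 2*f*v/c = 2*1.158e+10*7347.5264/3.0e+08
fd = 567229.0371 Hz

567229.0371 Hz


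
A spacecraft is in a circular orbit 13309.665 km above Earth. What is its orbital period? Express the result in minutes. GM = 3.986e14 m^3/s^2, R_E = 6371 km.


r = 19680.6650 km = 1.9680665e+07 m
T = 2*pi*sqrt(r^3/mu) = 2*pi*sqrt(7.6228839e+21 / 3.986e14)
T = 27477.0988 s = 457.9516 min

457.9516 minutes


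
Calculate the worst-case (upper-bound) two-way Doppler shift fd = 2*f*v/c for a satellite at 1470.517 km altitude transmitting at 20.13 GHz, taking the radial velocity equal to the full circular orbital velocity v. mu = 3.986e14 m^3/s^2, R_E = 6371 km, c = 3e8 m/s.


r = 7.841517e+06 m
v = sqrt(mu/r) = 7129.6564 m/s (worst-case radial velocity)
f = 20.13 GHz = 2.013e+10 Hz
fd = 2*f*v/c = 2*2.013e+10*7129.6564/3.0e+08
fd = 956799.8947 Hz

956799.8947 Hz


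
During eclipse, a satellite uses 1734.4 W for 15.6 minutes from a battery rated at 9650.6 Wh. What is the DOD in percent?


E_used = P * t / 60 = 1734.4 * 15.6 / 60 = 450.9440 Wh
DOD = E_used / E_total * 100 = 450.9440 / 9650.6 * 100
DOD = 4.6727 %

4.6727 %


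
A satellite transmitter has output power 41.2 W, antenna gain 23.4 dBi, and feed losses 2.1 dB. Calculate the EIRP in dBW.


Pt = 41.2 W = 16.1490 dBW
EIRP = Pt_dBW + Gt - losses = 16.1490 + 23.4 - 2.1 = 37.4490 dBW

37.4490 dBW


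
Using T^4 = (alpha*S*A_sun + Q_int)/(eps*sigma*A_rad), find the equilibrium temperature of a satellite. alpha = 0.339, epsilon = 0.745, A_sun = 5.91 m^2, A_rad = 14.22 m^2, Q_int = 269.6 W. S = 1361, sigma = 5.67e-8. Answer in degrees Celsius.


Numerator = alpha*S*A_sun + Q_int = 0.339*1361*5.91 + 269.6 = 2996.3499 W
Denominator = eps*sigma*A_rad = 0.745*5.67e-8*14.22 = 6.0067413e-07 W/K^4
T^4 = 4.9883119e+09 K^4
T = 265.7593 K = -7.3907 C

-7.3907 degrees Celsius


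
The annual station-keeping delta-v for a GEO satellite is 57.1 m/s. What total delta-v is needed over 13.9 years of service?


dV = rate * years = 57.1 * 13.9
dV = 793.6900 m/s

793.6900 m/s


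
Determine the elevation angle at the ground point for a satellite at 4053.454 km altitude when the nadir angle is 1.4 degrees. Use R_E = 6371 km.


r = R_E + alt = 10424.4540 km
Law of sines in the satellite / Earth-center / ground-point triangle:
  sin(nadir)/R_E = sin(90 + el)/r  =>  cos(el) = (r/R_E)*sin(nadir)
cos(el) = (10424.4540 / 6371.0000) * sin(1.4 deg) = 0.03997679
el = arccos(0.03997679) = 87.7089 deg
(Earth-central angle = 90 - nadir - el = 0.8911118 deg)

87.7089 degrees


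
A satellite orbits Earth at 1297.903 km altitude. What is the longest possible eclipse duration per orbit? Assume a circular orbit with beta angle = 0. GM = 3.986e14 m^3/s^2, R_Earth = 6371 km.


r = 7668.9030 km
T = 111.3935 min
Eclipse fraction = arcsin(R_E/r)/pi = arcsin(6371.0000/7668.9030)/pi
= arcsin(0.8307577)/pi = 0.3120925
Eclipse duration = 0.3120925 * 111.3935 = 34.7651 min

34.7651 minutes


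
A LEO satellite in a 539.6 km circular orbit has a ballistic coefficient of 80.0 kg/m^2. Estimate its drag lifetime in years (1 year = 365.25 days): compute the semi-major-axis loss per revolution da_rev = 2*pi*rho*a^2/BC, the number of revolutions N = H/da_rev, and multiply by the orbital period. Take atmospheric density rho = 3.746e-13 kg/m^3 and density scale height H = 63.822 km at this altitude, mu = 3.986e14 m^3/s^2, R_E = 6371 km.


a = R_E + alt = 6910.6000 km = 6.9106e+06 m
da_rev = 2*pi*rho*a^2/BC = 2*pi*3.746e-13*(6.9106e+06)^2/80.0 = 1.405042 m per revolution
N = H/da_rev = 63822.0000 m / 1.405042 m = 45423.5679 revolutions
P = 2*pi*sqrt(a^3/mu) = 5717.2193 s
lifetime = N*P = 45423.5679 * 5717.2193 = 2.596965e+08 s = 3005.7465 days
years = 3005.7465 / 365.25 = 8.2293 years

8.2293 years


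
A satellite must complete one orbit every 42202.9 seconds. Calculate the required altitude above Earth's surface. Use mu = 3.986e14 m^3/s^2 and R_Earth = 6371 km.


T = 42202.9 s
r = (mu*T^2/(4*pi^2))^(1/3) = (3.986e14 * 42202.9^2 / (4*pi^2))^(1/3)
r = 2.6199161e+07 m = 26199.1609 km
alt = r - R_E = 26199.1609 - 6371 = 19828.1609 km

19828.1609 km


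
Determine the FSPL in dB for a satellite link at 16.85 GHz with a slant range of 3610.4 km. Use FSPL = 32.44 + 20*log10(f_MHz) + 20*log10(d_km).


f = 16.85 GHz = 16850.0000 MHz
d = 3610.4 km
FSPL = 32.44 + 20*log10(16850.0000) + 20*log10(3610.4)
FSPL = 32.44 + 84.5320 + 71.1511
FSPL = 188.1231 dB

188.1231 dB


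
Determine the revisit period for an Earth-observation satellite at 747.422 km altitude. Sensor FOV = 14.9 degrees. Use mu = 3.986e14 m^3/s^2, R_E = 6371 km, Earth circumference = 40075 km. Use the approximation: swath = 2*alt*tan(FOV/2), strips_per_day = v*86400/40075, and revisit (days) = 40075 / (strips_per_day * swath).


swath = 2*747.422*tan(0.130027) = 195.4730 km
v = sqrt(mu/r) = 7483.0179 m/s = 7.4830 km/s
strips/day = v*86400/40075 = 7.4830*86400/40075 = 16.1331
coverage/day = strips * swath = 16.1331 * 195.4730 = 3153.5793 km
revisit = 40075 / 3153.5793 = 12.7078 days

12.7078 days


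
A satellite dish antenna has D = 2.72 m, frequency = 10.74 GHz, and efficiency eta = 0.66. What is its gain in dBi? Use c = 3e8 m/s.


lambda = c/f = 3e8 / 1.074e+10 = 0.02793296 m
G = eta*(pi*D/lambda)^2 = 0.66*(pi*2.72/0.02793296)^2
G = 61765.7248 (linear)
G = 10*log10(61765.7248) = 47.9075 dBi

47.9075 dBi


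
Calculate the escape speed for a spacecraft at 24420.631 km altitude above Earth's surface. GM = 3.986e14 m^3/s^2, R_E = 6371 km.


r = 6371.0 + 24420.631 = 30791.6310 km = 3.0791631e+07 m
v_esc = sqrt(2*mu/r) = sqrt(2*3.986e14 / 3.0791631e+07)
v_esc = 5088.2366 m/s = 5.0882 km/s

5.0882 km/s


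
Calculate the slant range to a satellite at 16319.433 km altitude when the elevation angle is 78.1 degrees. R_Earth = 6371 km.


h = 16319.433 km, el = 78.1 deg
d = -R_E*sin(el) + sqrt((R_E*sin(el))^2 + 2*R_E*h + h^2)
d = -6371.0000*sin(1.3631) + sqrt((6371.0000*0.978509)^2 + 2*6371.0000*16319.433 + 16319.433^2)
d = 16418.2894 km

16418.2894 km


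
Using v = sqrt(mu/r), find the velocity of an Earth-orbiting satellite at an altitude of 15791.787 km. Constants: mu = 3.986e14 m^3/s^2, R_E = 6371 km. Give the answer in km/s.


r = R_E + alt = 6371.0 + 15791.787 = 22162.7870 km = 2.2162787e+07 m
v = sqrt(mu/r) = sqrt(3.986e14 / 2.2162787e+07) = 4240.8847 m/s = 4.2409 km/s

4.2409 km/s


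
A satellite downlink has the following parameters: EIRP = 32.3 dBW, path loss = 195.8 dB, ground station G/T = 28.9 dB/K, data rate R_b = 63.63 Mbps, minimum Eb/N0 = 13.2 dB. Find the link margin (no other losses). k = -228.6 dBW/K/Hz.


C/N0 = EIRP - FSPL + G/T - k = 32.3 - 195.8 + 28.9 - (-228.6)
C/N0 = 94.0000 dB-Hz
R_b = 63.63 Mbps = 6.363e+07 bps -> 10*log10(R_b) = 78.0366 dB-Hz
Eb/N0 = C/N0 - 10*log10(R_b) = 94.0000 - 78.0366 = 15.9634 dB
Margin = Eb/N0 - Eb/N0_req = 15.9634 - 13.2 = 2.7634 dB (link closes)

2.7634 dB


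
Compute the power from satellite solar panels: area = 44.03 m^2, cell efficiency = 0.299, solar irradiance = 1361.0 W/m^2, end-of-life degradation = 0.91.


P = area * eta * S * degradation
P = 44.03 * 0.299 * 1361.0 * 0.91
P = 16304.9470 W

16304.9470 W


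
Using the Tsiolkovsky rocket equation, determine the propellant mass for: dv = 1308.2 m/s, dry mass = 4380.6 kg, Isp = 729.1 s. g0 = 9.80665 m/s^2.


ve = Isp * g0 = 729.1 * 9.80665 = 7150.028515 m/s
mass ratio = exp(dv/ve) = exp(1308.2/7150.028515) = 1.20077155
m_prop = m_dry * (mr - 1) = 4380.6 * (1.20077155 - 1)
m_prop = 879.4998 kg

879.4998 kg


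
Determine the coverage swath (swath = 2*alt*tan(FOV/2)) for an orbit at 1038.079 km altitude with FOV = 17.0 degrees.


FOV = 17.0 deg = 0.296706 rad
swath = 2 * alt * tan(FOV/2) = 2 * 1038.079 * tan(0.148353)
swath = 2 * 1038.079 * 0.149451
swath = 310.2839 km

310.2839 km


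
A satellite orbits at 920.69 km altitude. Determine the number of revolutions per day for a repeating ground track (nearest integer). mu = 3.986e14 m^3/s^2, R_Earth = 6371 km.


r = 7.29169e+06 m
T = 2*pi*sqrt(r^3/mu) = 6196.6008 s = 103.2767 min
revs/day = 1440 / 103.2767 = 13.9431
Rounded: 14 revolutions per day

14 revolutions per day


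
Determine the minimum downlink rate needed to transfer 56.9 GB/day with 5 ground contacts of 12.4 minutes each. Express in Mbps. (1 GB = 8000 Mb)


total contact time = 5 * 12.4 * 60 = 3720.0000 s
data = 56.9 GB = 455200.0000 Mb
rate = 455200.0000 / 3720.0000 = 122.3656 Mbps

122.3656 Mbps


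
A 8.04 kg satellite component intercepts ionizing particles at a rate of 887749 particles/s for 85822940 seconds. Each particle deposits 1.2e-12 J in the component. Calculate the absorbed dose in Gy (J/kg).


Total energy deposited = rate * time * E_per
  = 887749 * 85822940 * 1.2e-12 = 91.4271 J
Dose = E_total / mass = 91.4271 / 8.04
Dose = 11.3715 Gy

11.3715 Gy


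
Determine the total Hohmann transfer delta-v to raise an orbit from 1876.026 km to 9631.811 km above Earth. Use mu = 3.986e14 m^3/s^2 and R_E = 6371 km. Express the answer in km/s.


r1 = 8247.0260 km = 8.247026e+06 m
r2 = 16002.8110 km = 1.6002811e+07 m
dv1 = sqrt(mu/r1)*(sqrt(2*r2/(r1+r2)) - 1) = 1034.7448 m/s
dv2 = sqrt(mu/r2)*(1 - sqrt(2*r1/(r1+r2))) = 874.7621 m/s
total dv = |dv1| + |dv2| = 1034.7448 + 874.7621 = 1909.5070 m/s = 1.9095 km/s

1.9095 km/s


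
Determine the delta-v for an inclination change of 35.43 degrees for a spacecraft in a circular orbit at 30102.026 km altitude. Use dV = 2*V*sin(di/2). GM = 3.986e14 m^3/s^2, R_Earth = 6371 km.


r = 36473.0260 km = 3.6473026e+07 m
V = sqrt(mu/r) = 3305.8470 m/s
di = 35.43 deg = 0.6183702 rad
dV = 2*V*sin(di/2) = 2*3305.8470*sin(0.3091851)
dV = 2011.8225 m/s = 2.0118 km/s

2.0118 km/s


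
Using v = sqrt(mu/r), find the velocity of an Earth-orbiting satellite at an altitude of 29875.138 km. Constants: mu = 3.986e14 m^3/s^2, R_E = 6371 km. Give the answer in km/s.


r = R_E + alt = 6371.0 + 29875.138 = 36246.1380 km = 3.6246138e+07 m
v = sqrt(mu/r) = sqrt(3.986e14 / 3.6246138e+07) = 3316.1776 m/s = 3.3162 km/s

3.3162 km/s


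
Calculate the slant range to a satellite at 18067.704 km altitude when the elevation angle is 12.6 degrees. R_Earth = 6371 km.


h = 18067.704 km, el = 12.6 deg
d = -R_E*sin(el) + sqrt((R_E*sin(el))^2 + 2*R_E*h + h^2)
d = -6371.0000*sin(0.2199115) + sqrt((6371.0000*0.2181432)^2 + 2*6371.0000*18067.704 + 18067.704^2)
d = 22244.7631 km

22244.7631 km


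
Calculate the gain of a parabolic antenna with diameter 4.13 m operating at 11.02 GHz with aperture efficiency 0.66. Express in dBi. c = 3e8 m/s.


lambda = c/f = 3e8 / 1.102e+10 = 0.02722323 m
G = eta*(pi*D/lambda)^2 = 0.66*(pi*4.13/0.02722323)^2
G = 149921.6882 (linear)
G = 10*log10(149921.6882) = 51.7586 dBi

51.7586 dBi


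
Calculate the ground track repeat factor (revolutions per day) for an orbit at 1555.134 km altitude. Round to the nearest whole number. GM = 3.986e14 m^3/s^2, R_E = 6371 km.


r = 7.926134e+06 m
T = 2*pi*sqrt(r^3/mu) = 7022.6874 s = 117.0448 min
revs/day = 1440 / 117.0448 = 12.3030
Rounded: 12 revolutions per day

12 revolutions per day


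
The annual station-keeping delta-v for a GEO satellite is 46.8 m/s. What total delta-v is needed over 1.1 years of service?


dV = rate * years = 46.8 * 1.1
dV = 51.4800 m/s

51.4800 m/s


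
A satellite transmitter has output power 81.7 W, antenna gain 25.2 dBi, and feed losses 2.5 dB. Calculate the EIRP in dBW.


Pt = 81.7 W = 19.1222 dBW
EIRP = Pt_dBW + Gt - losses = 19.1222 + 25.2 - 2.5 = 41.8222 dBW

41.8222 dBW


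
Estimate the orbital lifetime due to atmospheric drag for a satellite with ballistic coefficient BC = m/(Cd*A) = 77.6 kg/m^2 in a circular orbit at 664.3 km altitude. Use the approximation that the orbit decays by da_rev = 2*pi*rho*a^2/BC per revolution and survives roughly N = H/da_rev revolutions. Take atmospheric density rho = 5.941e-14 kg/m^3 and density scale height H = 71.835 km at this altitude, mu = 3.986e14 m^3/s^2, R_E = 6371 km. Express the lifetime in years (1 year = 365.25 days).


a = R_E + alt = 7035.3000 km = 7.0353e+06 m
da_rev = 2*pi*rho*a^2/BC = 2*pi*5.941e-14*(7.0353e+06)^2/77.6 = 0.23809098 m per revolution
N = H/da_rev = 71835.0000 m / 0.23809098 m = 301712.3961 revolutions
P = 2*pi*sqrt(a^3/mu) = 5872.6640 s
lifetime = N*P = 301712.3961 * 5872.6640 = 1.7718555e+09 s = 20507.5871 days
years = 20507.5871 / 365.25 = 56.1467 years

56.1467 years


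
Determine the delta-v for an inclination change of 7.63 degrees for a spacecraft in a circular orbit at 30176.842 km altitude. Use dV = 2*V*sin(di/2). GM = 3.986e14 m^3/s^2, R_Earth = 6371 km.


r = 36547.8420 km = 3.6547842e+07 m
V = sqrt(mu/r) = 3302.4616 m/s
di = 7.63 deg = 0.1331686 rad
dV = 2*V*sin(di/2) = 2*3302.4616*sin(0.06658431)
dV = 439.4594 m/s = 0.4394594 km/s

0.4395 km/s


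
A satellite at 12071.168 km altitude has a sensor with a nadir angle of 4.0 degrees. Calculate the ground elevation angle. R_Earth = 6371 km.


r = R_E + alt = 18442.1680 km
Law of sines in the satellite / Earth-center / ground-point triangle:
  sin(nadir)/R_E = sin(90 + el)/r  =>  cos(el) = (r/R_E)*sin(nadir)
cos(el) = (18442.1680 / 6371.0000) * sin(4.0 deg) = 0.2019244
el = arccos(0.2019244) = 78.3505 deg
(Earth-central angle = 90 - nadir - el = 7.6495 deg)

78.3505 degrees


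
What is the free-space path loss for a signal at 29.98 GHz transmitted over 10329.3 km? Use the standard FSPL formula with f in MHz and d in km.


f = 29.98 GHz = 29980.0000 MHz
d = 10329.3 km
FSPL = 32.44 + 20*log10(29980.0000) + 20*log10(10329.3)
FSPL = 32.44 + 89.5366 + 80.2814
FSPL = 202.2581 dB

202.2581 dB


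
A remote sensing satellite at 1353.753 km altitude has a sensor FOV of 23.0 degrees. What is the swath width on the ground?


FOV = 23.0 deg = 0.4014257 rad
swath = 2 * alt * tan(FOV/2) = 2 * 1353.753 * tan(0.2007129)
swath = 2 * 1353.753 * 0.2034523
swath = 550.8483 km

550.8483 km


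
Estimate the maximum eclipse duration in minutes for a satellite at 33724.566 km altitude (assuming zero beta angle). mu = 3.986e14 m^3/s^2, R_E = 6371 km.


r = 40095.5660 km
T = 1331.6942 min
Eclipse fraction = arcsin(R_E/r)/pi = arcsin(6371.0000/40095.5660)/pi
= arcsin(0.1588954)/pi = 0.05079325
Eclipse duration = 0.05079325 * 1331.6942 = 67.6411 min

67.6411 minutes


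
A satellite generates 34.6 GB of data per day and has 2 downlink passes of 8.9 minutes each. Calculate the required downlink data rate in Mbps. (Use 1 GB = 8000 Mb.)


total contact time = 2 * 8.9 * 60 = 1068.0000 s
data = 34.6 GB = 276800.0000 Mb
rate = 276800.0000 / 1068.0000 = 259.1760 Mbps

259.1760 Mbps


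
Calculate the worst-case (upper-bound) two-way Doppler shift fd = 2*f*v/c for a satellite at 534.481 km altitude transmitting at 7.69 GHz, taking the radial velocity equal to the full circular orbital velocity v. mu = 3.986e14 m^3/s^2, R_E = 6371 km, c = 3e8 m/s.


r = 6.905481e+06 m
v = sqrt(mu/r) = 7597.5170 m/s (worst-case radial velocity)
f = 7.69 GHz = 7.69e+09 Hz
fd = 2*f*v/c = 2*7.69e+09*7597.5170/3.0e+08
fd = 389499.3709 Hz

389499.3709 Hz


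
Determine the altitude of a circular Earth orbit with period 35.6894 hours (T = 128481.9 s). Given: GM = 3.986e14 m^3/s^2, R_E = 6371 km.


T = 128481.9 s
r = (mu*T^2/(4*pi^2))^(1/3) = (3.986e14 * 128481.9^2 / (4*pi^2))^(1/3)
r = 5.5032658e+07 m = 55032.6576 km
alt = r - R_E = 55032.6576 - 6371 = 48661.6576 km

48661.6576 km


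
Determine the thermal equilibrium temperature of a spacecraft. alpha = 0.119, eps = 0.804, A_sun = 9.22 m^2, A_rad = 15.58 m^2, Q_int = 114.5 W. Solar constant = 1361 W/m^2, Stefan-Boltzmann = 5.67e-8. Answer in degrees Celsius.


Numerator = alpha*S*A_sun + Q_int = 0.119*1361*9.22 + 114.5 = 1607.7620 W
Denominator = eps*sigma*A_rad = 0.804*5.67e-8*15.58 = 7.1024234e-07 W/K^4
T^4 = 2.2636808e+09 K^4
T = 218.1242 K = -55.0258 C

-55.0258 degrees Celsius


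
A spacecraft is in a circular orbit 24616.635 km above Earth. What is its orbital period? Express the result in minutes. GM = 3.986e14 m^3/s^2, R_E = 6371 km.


r = 30987.6350 km = 3.0987635e+07 m
T = 2*pi*sqrt(r^3/mu) = 2*pi*sqrt(2.9755366e+22 / 3.986e14)
T = 54286.7533 s = 904.7792 min

904.7792 minutes


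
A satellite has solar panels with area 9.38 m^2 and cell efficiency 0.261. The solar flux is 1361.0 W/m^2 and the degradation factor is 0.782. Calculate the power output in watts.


P = area * eta * S * degradation
P = 9.38 * 0.261 * 1361.0 * 0.782
P = 2605.6029 W

2605.6029 W


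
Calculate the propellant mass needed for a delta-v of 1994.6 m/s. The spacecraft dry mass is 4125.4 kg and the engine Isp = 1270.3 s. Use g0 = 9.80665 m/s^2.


ve = Isp * g0 = 1270.3 * 9.80665 = 12457.387495 m/s
mass ratio = exp(dv/ve) = exp(1994.6/12457.387495) = 1.17364446
m_prop = m_dry * (mr - 1) = 4125.4 * (1.17364446 - 1)
m_prop = 716.3528 kg

716.3528 kg


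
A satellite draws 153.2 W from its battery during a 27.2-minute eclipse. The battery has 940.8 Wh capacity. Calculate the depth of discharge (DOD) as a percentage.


E_used = P * t / 60 = 153.2 * 27.2 / 60 = 69.4507 Wh
DOD = E_used / E_total * 100 = 69.4507 / 940.8 * 100
DOD = 7.3821 %

7.3821 %


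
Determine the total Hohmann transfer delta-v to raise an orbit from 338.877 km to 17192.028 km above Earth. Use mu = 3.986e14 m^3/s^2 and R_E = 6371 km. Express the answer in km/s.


r1 = 6709.8770 km = 6.709877e+06 m
r2 = 23563.0280 km = 2.3563028e+07 m
dv1 = sqrt(mu/r1)*(sqrt(2*r2/(r1+r2)) - 1) = 1908.9904 m/s
dv2 = sqrt(mu/r2)*(1 - sqrt(2*r1/(r1+r2))) = 1374.5378 m/s
total dv = |dv1| + |dv2| = 1908.9904 + 1374.5378 = 3283.5282 m/s = 3.2835 km/s

3.2835 km/s


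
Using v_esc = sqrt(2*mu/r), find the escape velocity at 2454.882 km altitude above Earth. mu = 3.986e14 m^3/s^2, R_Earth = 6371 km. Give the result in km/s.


r = 6371.0 + 2454.882 = 8825.8820 km = 8.825882e+06 m
v_esc = sqrt(2*mu/r) = sqrt(2*3.986e14 / 8.825882e+06)
v_esc = 9503.9597 m/s = 9.5040 km/s

9.5040 km/s


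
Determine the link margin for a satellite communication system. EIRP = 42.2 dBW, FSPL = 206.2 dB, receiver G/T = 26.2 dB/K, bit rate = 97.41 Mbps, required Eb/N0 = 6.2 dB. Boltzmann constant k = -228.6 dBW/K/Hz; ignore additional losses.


C/N0 = EIRP - FSPL + G/T - k = 42.2 - 206.2 + 26.2 - (-228.6)
C/N0 = 90.8000 dB-Hz
R_b = 97.41 Mbps = 9.741e+07 bps -> 10*log10(R_b) = 79.8860 dB-Hz
Eb/N0 = C/N0 - 10*log10(R_b) = 90.8000 - 79.8860 = 10.9140 dB
Margin = Eb/N0 - Eb/N0_req = 10.9140 - 6.2 = 4.7140 dB (link closes)

4.7140 dB


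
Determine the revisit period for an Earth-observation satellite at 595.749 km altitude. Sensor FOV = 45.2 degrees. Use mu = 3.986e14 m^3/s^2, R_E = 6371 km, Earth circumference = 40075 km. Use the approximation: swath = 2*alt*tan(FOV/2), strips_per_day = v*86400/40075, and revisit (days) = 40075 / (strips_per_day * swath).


swath = 2*595.749*tan(0.3944444) = 495.9727 km
v = sqrt(mu/r) = 7564.0356 m/s = 7.5640 km/s
strips/day = v*86400/40075 = 7.5640*86400/40075 = 16.3077
coverage/day = strips * swath = 16.3077 * 495.9727 = 8088.1946 km
revisit = 40075 / 8088.1946 = 4.9548 days

4.9548 days


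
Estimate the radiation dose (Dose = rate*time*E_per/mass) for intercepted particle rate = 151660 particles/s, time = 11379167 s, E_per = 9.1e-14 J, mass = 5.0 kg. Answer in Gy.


Total energy deposited = rate * time * E_per
  = 151660 * 11379167 * 9.1e-14 = 0.1570446 J
Dose = E_total / mass = 0.1570446 / 5.0
Dose = 0.03140891 Gy

0.0314 Gy


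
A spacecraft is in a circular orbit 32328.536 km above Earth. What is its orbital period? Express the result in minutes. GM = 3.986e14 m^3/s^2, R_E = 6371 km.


r = 38699.5360 km = 3.8699536e+07 m
T = 2*pi*sqrt(r^3/mu) = 2*pi*sqrt(5.7958518e+22 / 3.986e14)
T = 75765.2147 s = 1262.7536 min

1262.7536 minutes


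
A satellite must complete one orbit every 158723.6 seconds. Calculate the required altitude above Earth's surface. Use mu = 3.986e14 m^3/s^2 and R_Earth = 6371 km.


T = 158723.6 s
r = (mu*T^2/(4*pi^2))^(1/3) = (3.986e14 * 158723.6^2 / (4*pi^2))^(1/3)
r = 6.3360732e+07 m = 63360.7325 km
alt = r - R_E = 63360.7325 - 6371 = 56989.7325 km

56989.7325 km


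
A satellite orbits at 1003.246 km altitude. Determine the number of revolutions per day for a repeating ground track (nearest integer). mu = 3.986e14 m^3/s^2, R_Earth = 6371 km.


r = 7.374246e+06 m
T = 2*pi*sqrt(r^3/mu) = 6302.1343 s = 105.0356 min
revs/day = 1440 / 105.0356 = 13.7096
Rounded: 14 revolutions per day

14 revolutions per day


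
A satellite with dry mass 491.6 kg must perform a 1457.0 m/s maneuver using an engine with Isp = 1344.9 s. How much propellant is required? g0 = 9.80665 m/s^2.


ve = Isp * g0 = 1344.9 * 9.80665 = 13188.963585 m/s
mass ratio = exp(dv/ve) = exp(1457.0/13188.963585) = 1.11680413
m_prop = m_dry * (mr - 1) = 491.6 * (1.11680413 - 1)
m_prop = 57.4209 kg

57.4209 kg


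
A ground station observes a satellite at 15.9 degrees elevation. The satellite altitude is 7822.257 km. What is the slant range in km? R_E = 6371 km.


h = 7822.257 km, el = 15.9 deg
d = -R_E*sin(el) + sqrt((R_E*sin(el))^2 + 2*R_E*h + h^2)
d = -6371.0000*sin(0.2775074) + sqrt((6371.0000*0.2739592)^2 + 2*6371.0000*7822.257 + 7822.257^2)
d = 11057.1565 km

11057.1565 km


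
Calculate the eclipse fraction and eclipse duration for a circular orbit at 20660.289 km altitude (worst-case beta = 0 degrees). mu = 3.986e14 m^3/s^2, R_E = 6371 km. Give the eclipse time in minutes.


r = 27031.2890 km
T = 737.1572 min
Eclipse fraction = arcsin(R_E/r)/pi = arcsin(6371.0000/27031.2890)/pi
= arcsin(0.2356898)/pi = 0.07573494
Eclipse duration = 0.07573494 * 737.1572 = 55.8286 min

55.8286 minutes


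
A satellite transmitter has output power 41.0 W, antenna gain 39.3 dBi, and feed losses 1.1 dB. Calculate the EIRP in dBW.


Pt = 41.0 W = 16.1278 dBW
EIRP = Pt_dBW + Gt - losses = 16.1278 + 39.3 - 1.1 = 54.3278 dBW

54.3278 dBW


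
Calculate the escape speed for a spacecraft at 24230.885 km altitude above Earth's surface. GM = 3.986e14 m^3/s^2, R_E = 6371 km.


r = 6371.0 + 24230.885 = 30601.8850 km = 3.0601885e+07 m
v_esc = sqrt(2*mu/r) = sqrt(2*3.986e14 / 3.0601885e+07)
v_esc = 5103.9870 m/s = 5.1040 km/s

5.1040 km/s


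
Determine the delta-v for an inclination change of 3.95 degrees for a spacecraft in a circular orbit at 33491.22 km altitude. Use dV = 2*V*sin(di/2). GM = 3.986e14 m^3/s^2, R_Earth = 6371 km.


r = 39862.2200 km = 3.986222e+07 m
V = sqrt(mu/r) = 3162.1896 m/s
di = 3.95 deg = 0.06894051 rad
dV = 2*V*sin(di/2) = 2*3162.1896*sin(0.03447025)
dV = 217.9598 m/s = 0.2179598 km/s

0.2180 km/s


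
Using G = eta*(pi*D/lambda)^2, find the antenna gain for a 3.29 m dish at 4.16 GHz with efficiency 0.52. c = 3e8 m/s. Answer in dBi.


lambda = c/f = 3e8 / 4.16e+09 = 0.07211538 m
G = eta*(pi*D/lambda)^2 = 0.52*(pi*3.29/0.07211538)^2
G = 10681.6670 (linear)
G = 10*log10(10681.6670) = 40.2864 dBi

40.2864 dBi


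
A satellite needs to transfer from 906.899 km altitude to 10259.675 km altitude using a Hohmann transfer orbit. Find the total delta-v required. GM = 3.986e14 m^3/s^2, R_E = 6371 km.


r1 = 7277.8990 km = 7.277899e+06 m
r2 = 16630.6750 km = 1.6630675e+07 m
dv1 = sqrt(mu/r1)*(sqrt(2*r2/(r1+r2)) - 1) = 1328.3063 m/s
dv2 = sqrt(mu/r2)*(1 - sqrt(2*r1/(r1+r2))) = 1075.7623 m/s
total dv = |dv1| + |dv2| = 1328.3063 + 1075.7623 = 2404.0687 m/s = 2.4041 km/s

2.4041 km/s


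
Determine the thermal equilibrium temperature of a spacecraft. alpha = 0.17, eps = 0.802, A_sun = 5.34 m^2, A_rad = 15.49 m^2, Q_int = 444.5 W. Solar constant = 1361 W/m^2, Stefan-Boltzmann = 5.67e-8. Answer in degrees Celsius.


Numerator = alpha*S*A_sun + Q_int = 0.17*1361*5.34 + 444.5 = 1680.0158 W
Denominator = eps*sigma*A_rad = 0.802*5.67e-8*15.49 = 7.0438297e-07 W/K^4
T^4 = 2.3850886e+09 K^4
T = 220.9918 K = -52.1582 C

-52.1582 degrees Celsius


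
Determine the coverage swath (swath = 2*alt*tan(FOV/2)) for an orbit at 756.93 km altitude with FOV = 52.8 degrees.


FOV = 52.8 deg = 0.9215338 rad
swath = 2 * alt * tan(FOV/2) = 2 * 756.93 * tan(0.4607669)
swath = 2 * 756.93 * 0.4964043
swath = 751.4866 km

751.4866 km


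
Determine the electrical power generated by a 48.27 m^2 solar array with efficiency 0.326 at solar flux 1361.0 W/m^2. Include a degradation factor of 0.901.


P = area * eta * S * degradation
P = 48.27 * 0.326 * 1361.0 * 0.901
P = 19296.4676 W

19296.4676 W


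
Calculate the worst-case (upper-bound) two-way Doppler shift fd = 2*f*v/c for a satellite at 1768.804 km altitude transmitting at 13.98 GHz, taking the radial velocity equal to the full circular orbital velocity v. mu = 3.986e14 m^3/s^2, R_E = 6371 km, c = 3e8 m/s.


r = 8.139804e+06 m
v = sqrt(mu/r) = 6997.8024 m/s (worst-case radial velocity)
f = 13.98 GHz = 1.398e+10 Hz
fd = 2*f*v/c = 2*1.398e+10*6997.8024/3.0e+08
fd = 652195.1814 Hz

652195.1814 Hz


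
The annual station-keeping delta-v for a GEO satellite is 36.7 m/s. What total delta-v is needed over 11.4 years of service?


dV = rate * years = 36.7 * 11.4
dV = 418.3800 m/s

418.3800 m/s


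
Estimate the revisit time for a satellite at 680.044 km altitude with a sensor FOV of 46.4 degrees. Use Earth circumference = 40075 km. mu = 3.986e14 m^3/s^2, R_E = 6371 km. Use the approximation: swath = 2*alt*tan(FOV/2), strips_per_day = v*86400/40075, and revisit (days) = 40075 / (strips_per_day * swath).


swath = 2*680.044*tan(0.4049164) = 582.9345 km
v = sqrt(mu/r) = 7518.6858 m/s = 7.5187 km/s
strips/day = v*86400/40075 = 7.5187*86400/40075 = 16.2100
coverage/day = strips * swath = 16.2100 * 582.9345 = 9449.3487 km
revisit = 40075 / 9449.3487 = 4.2410 days

4.2410 days


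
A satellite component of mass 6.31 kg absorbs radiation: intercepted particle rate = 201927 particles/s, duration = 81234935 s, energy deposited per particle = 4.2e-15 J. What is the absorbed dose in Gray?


Total energy deposited = rate * time * E_per
  = 201927 * 81234935 * 4.2e-15 = 0.06889481 J
Dose = E_total / mass = 0.06889481 / 6.31
Dose = 0.01091835 Gy

0.0109 Gy


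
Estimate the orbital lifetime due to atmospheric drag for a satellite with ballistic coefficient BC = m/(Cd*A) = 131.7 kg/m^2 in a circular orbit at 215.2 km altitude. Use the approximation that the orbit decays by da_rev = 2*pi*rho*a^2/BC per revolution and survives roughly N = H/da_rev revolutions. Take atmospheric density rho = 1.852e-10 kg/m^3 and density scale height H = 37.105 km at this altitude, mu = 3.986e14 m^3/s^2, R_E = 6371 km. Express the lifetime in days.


a = R_E + alt = 6586.2000 km = 6.5862e+06 m
da_rev = 2*pi*rho*a^2/BC = 2*pi*1.852e-10*(6.5862e+06)^2/131.7 = 383.270069 m per revolution
N = H/da_rev = 37105.0000 m / 383.270069 m = 96.8116 revolutions
P = 2*pi*sqrt(a^3/mu) = 5319.4116 s
lifetime = N*P = 96.8116 * 5319.4116 = 514980.9026 s = 5.9604 days

5.9604 days


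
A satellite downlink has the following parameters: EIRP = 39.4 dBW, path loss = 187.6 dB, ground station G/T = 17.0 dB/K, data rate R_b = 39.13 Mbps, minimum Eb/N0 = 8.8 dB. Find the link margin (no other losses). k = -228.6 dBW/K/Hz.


C/N0 = EIRP - FSPL + G/T - k = 39.4 - 187.6 + 17.0 - (-228.6)
C/N0 = 97.4000 dB-Hz
R_b = 39.13 Mbps = 3.913e+07 bps -> 10*log10(R_b) = 75.9251 dB-Hz
Eb/N0 = C/N0 - 10*log10(R_b) = 97.4000 - 75.9251 = 21.4749 dB
Margin = Eb/N0 - Eb/N0_req = 21.4749 - 8.8 = 12.6749 dB (link closes)

12.6749 dB


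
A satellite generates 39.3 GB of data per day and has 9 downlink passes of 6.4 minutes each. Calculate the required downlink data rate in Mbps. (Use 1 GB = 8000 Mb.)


total contact time = 9 * 6.4 * 60 = 3456.0000 s
data = 39.3 GB = 314400.0000 Mb
rate = 314400.0000 / 3456.0000 = 90.9722 Mbps

90.9722 Mbps


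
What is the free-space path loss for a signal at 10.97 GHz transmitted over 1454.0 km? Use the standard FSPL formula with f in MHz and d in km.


f = 10.97 GHz = 10970.0000 MHz
d = 1454.0 km
FSPL = 32.44 + 20*log10(10970.0000) + 20*log10(1454.0)
FSPL = 32.44 + 80.8041 + 63.2513
FSPL = 176.4954 dB

176.4954 dB


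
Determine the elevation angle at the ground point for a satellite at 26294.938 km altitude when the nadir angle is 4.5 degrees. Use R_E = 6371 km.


r = R_E + alt = 32665.9380 km
Law of sines in the satellite / Earth-center / ground-point triangle:
  sin(nadir)/R_E = sin(90 + el)/r  =>  cos(el) = (r/R_E)*sin(nadir)
cos(el) = (32665.9380 / 6371.0000) * sin(4.5 deg) = 0.4022822
el = arccos(0.4022822) = 66.2791 deg
(Earth-central angle = 90 - nadir - el = 19.2209 deg)

66.2791 degrees


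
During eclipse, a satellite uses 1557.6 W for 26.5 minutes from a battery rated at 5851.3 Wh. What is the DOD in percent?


E_used = P * t / 60 = 1557.6 * 26.5 / 60 = 687.9400 Wh
DOD = E_used / E_total * 100 = 687.9400 / 5851.3 * 100
DOD = 11.7570 %

11.7570 %


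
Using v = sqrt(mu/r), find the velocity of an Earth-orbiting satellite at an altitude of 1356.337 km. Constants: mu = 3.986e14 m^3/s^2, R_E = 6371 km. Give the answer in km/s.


r = R_E + alt = 6371.0 + 1356.337 = 7727.3370 km = 7.727337e+06 m
v = sqrt(mu/r) = sqrt(3.986e14 / 7.727337e+06) = 7182.1376 m/s = 7.1821 km/s

7.1821 km/s


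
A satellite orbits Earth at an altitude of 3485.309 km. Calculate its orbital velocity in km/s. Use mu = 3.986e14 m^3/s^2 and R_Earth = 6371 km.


r = R_E + alt = 6371.0 + 3485.309 = 9856.3090 km = 9.856309e+06 m
v = sqrt(mu/r) = sqrt(3.986e14 / 9.856309e+06) = 6359.3319 m/s = 6.3593 km/s

6.3593 km/s


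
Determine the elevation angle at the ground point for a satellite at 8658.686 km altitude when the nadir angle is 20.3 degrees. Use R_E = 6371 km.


r = R_E + alt = 15029.6860 km
Law of sines in the satellite / Earth-center / ground-point triangle:
  sin(nadir)/R_E = sin(90 + el)/r  =>  cos(el) = (r/R_E)*sin(nadir)
cos(el) = (15029.6860 / 6371.0000) * sin(20.3 deg) = 0.8184483
el = arccos(0.8184483) = 35.0702 deg
(Earth-central angle = 90 - nadir - el = 34.6298 deg)

35.0702 degrees


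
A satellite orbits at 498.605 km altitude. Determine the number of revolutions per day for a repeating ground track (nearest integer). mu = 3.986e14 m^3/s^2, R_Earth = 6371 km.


r = 6.869605e+06 m
T = 2*pi*sqrt(r^3/mu) = 5666.4214 s = 94.4404 min
revs/day = 1440 / 94.4404 = 15.2477
Rounded: 15 revolutions per day

15 revolutions per day


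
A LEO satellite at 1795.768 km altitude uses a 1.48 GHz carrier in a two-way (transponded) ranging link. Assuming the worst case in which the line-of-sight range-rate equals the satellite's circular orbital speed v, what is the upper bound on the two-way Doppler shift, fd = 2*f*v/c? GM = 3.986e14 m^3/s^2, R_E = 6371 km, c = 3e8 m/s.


r = 8.166768e+06 m
v = sqrt(mu/r) = 6986.2406 m/s (worst-case radial velocity)
f = 1.48 GHz = 1.48e+09 Hz
fd = 2*f*v/c = 2*1.48e+09*6986.2406/3.0e+08
fd = 68930.9072 Hz

68930.9072 Hz


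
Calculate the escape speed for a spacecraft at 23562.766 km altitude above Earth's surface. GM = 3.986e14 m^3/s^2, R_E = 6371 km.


r = 6371.0 + 23562.766 = 29933.7660 km = 2.9933766e+07 m
v_esc = sqrt(2*mu/r) = sqrt(2*3.986e14 / 2.9933766e+07)
v_esc = 5160.6329 m/s = 5.1606 km/s

5.1606 km/s


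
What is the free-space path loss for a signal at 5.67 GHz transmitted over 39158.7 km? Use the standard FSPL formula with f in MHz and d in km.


f = 5.67 GHz = 5670.0000 MHz
d = 39158.7 km
FSPL = 32.44 + 20*log10(5670.0000) + 20*log10(39158.7)
FSPL = 32.44 + 75.0717 + 91.8566
FSPL = 199.3682 dB

199.3682 dB


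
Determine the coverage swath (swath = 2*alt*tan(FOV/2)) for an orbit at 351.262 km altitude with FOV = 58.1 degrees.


FOV = 58.1 deg = 1.0140 rad
swath = 2 * alt * tan(FOV/2) = 2 * 351.262 * tan(0.5070181)
swath = 2 * 351.262 * 0.5554504
swath = 390.2172 km

390.2172 km


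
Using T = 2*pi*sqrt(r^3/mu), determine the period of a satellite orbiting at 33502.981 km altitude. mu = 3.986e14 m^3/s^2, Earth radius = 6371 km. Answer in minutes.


r = 39873.9810 km = 3.9873981e+07 m
T = 2*pi*sqrt(r^3/mu) = 2*pi*sqrt(6.3397012e+22 / 3.986e14)
T = 79240.2100 s = 1320.6702 min

1320.6702 minutes


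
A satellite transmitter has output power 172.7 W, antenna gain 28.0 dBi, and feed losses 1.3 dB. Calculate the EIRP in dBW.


Pt = 172.7 W = 22.3729 dBW
EIRP = Pt_dBW + Gt - losses = 22.3729 + 28.0 - 1.3 = 49.0729 dBW

49.0729 dBW
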